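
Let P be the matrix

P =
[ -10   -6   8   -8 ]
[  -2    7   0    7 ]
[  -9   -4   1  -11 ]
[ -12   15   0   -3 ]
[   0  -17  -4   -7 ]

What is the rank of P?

4

Row reduce to echelon form.
R2 ← R2 − (1/5)·R1: [0, 41/5, -8/5, 43/5]
R3 ← R3 − (9/10)·R1: [0, 7/5, -31/5, -19/5]
R4 ← R4 − (6/5)·R1: [0, 111/5, -48/5, 33/5]
R3 ← R3 − (7/41)·R2: [0, 0, -243/41, -216/41]
R4 ← R4 − (111/41)·R2: [0, 0, -216/41, -684/41]
R5 ← R5 + (85/41)·R2: [0, 0, -300/41, 444/41]
R4 ← R4 − (8/9)·R3: [0, 0, 0, -12]
R5 ← R5 − (100/81)·R3: [0, 0, 0, 52/3]
R5 ← R5 + (13/9)·R4: [0, 0, 0, 0]
Echelon form has 4 nonzero rows, so rank(P) = 4.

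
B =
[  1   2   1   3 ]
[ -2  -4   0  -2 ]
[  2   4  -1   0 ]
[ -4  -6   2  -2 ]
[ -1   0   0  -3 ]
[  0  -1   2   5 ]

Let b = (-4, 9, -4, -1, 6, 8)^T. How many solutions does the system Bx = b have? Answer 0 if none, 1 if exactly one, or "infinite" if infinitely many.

Row reduce the augmented matrix [B | b].
R2 ← R2 + (2)·R1: [0, 0, 2, 4, 1]
R3 ← R3 − (2)·R1: [0, 0, -3, -6, 4]
R4 ← R4 + (4)·R1: [0, 2, 6, 10, -17]
R5 ← R5 + R1: [0, 2, 1, 0, 2]
Swap R2 ↔ R4
R5 ← R5 − R2: [0, 0, -5, -10, 19]
R6 ← R6 + (1/2)·R2: [0, 0, 5, 10, -1/2]
R4 ← R4 + (2/3)·R3: [0, 0, 0, 0, 11/3]
R5 ← R5 − (5/3)·R3: [0, 0, 0, 0, 37/3]
R6 ← R6 + (5/3)·R3: [0, 0, 0, 0, 37/6]
R5 ← R5 − (37/11)·R4: [0, 0, 0, 0, 0]
R6 ← R6 − (37/22)·R4: [0, 0, 0, 0, 0]
The echelon form has 4 nonzero rows; the last pivot sits in the augmented column, so rank(B) = 3 but rank([B|b]) = 4.
Since the ranks differ, the system is inconsistent.
It has no solutions.

0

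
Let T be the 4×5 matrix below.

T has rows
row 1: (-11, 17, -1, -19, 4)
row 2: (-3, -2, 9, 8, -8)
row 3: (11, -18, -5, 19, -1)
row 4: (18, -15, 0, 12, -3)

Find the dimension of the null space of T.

Row reduce to echelon form.
R2 ← R2 − (3/11)·R1: [0, -73/11, 102/11, 145/11, -100/11]
R3 ← R3 + R1: [0, -1, -6, 0, 3]
R4 ← R4 + (18/11)·R1: [0, 141/11, -18/11, -210/11, 39/11]
R3 ← R3 − (11/73)·R2: [0, 0, -540/73, -145/73, 319/73]
R4 ← R4 + (141/73)·R2: [0, 0, 1188/73, 465/73, -1023/73]
R4 ← R4 + (11/5)·R3: [0, 0, 0, 2, -22/5]
4 nonzero rows, so rank(T) = 4.
T has 5 columns; by rank–nullity, nullity = 5 − 4 = 1.

1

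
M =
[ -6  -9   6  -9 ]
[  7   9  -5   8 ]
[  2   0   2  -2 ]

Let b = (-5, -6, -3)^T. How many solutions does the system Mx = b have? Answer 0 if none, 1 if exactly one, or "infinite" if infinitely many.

0

Row reduce the augmented matrix [M | b].
R2 ← R2 + (7/6)·R1: [0, -3/2, 2, -5/2, -71/6]
R3 ← R3 + (1/3)·R1: [0, -3, 4, -5, -14/3]
R3 ← R3 − (2)·R2: [0, 0, 0, 0, 19]
The echelon form has 3 nonzero rows; the last pivot sits in the augmented column, so rank(M) = 2 but rank([M|b]) = 3.
Since the ranks differ, the system is inconsistent.
It has no solutions.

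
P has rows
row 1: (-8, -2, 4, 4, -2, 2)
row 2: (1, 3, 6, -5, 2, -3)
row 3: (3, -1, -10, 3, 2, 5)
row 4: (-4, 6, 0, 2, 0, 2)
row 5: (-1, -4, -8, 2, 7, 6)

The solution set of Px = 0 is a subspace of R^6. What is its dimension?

1

Row reduce to echelon form.
R2 ← R2 + (1/8)·R1: [0, 11/4, 13/2, -9/2, 7/4, -11/4]
R3 ← R3 + (3/8)·R1: [0, -7/4, -17/2, 9/2, 5/4, 23/4]
R4 ← R4 − (1/2)·R1: [0, 7, -2, 0, 1, 1]
R5 ← R5 − (1/8)·R1: [0, -15/4, -17/2, 3/2, 29/4, 23/4]
R3 ← R3 + (7/11)·R2: [0, 0, -48/11, 18/11, 26/11, 4]
R4 ← R4 − (28/11)·R2: [0, 0, -204/11, 126/11, -38/11, 8]
R5 ← R5 + (15/11)·R2: [0, 0, 4/11, -51/11, 106/11, 2]
R4 ← R4 − (17/4)·R3: [0, 0, 0, 9/2, -27/2, -9]
R5 ← R5 + (1/12)·R3: [0, 0, 0, -9/2, 59/6, 7/3]
R5 ← R5 + R4: [0, 0, 0, 0, -11/3, -20/3]
5 nonzero rows, so rank(P) = 5.
P has 6 columns; by rank–nullity, nullity = 6 − 5 = 1.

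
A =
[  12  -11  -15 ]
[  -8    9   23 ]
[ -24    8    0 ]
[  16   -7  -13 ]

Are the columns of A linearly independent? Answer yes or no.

yes

Row reduce A to echelon form.
R2 ← R2 + (2/3)·R1: [0, 5/3, 13]
R3 ← R3 + (2)·R1: [0, -14, -30]
R4 ← R4 − (4/3)·R1: [0, 23/3, 7]
R3 ← R3 + (42/5)·R2: [0, 0, 396/5]
R4 ← R4 − (23/5)·R2: [0, 0, -264/5]
R4 ← R4 + (2/3)·R3: [0, 0, 0]
3 pivots among 3 columns.
Every column is a pivot column, so the columns are linearly independent.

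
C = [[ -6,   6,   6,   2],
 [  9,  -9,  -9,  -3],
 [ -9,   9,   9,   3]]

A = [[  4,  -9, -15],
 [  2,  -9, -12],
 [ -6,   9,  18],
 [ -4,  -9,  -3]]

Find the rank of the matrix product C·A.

1

First compute CA:
[[-56,  36, 120],
 [ 84, -54, -180],
 [-84,  54, 180]]
Now row reduce the product.
R2 ← R2 + (3/2)·R1: [0, 0, 0]
R3 ← R3 − (3/2)·R1: [0, 0, 0]
1 nonzero row, so rank(CA) = 1.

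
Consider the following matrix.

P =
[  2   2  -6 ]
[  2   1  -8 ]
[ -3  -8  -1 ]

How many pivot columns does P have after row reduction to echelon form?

2

Row reduce to echelon form.
R2 ← R2 − R1: [0, -1, -2]
R3 ← R3 + (3/2)·R1: [0, -5, -10]
R3 ← R3 − (5)·R2: [0, 0, 0]
Echelon form has 2 nonzero rows, so rank(P) = 2.
Each nonzero row contributes one pivot column: 2 pivot columns.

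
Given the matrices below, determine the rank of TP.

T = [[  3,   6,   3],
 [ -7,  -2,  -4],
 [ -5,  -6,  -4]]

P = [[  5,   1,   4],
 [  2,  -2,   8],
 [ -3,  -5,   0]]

2

First compute TP:
[[ 18, -24,  60],
 [-27,  17, -44],
 [-25,  27, -68]]
Now row reduce the product.
R2 ← R2 + (3/2)·R1: [0, -19, 46]
R3 ← R3 + (25/18)·R1: [0, -19/3, 46/3]
R3 ← R3 − (1/3)·R2: [0, 0, 0]
2 nonzero rows, so rank(TP) = 2.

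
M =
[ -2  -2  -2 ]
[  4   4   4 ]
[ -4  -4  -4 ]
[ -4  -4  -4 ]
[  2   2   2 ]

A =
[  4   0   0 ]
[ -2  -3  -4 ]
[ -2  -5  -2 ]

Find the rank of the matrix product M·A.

1

First compute MA:
[[  0,  16,  12],
 [  0, -32, -24],
 [  0,  32,  24],
 [  0,  32,  24],
 [  0, -16, -12]]
Now row reduce the product.
R2 ← R2 + (2)·R1: [0, 0, 0]
R3 ← R3 − (2)·R1: [0, 0, 0]
R4 ← R4 − (2)·R1: [0, 0, 0]
R5 ← R5 + R1: [0, 0, 0]
1 nonzero row, so rank(MA) = 1.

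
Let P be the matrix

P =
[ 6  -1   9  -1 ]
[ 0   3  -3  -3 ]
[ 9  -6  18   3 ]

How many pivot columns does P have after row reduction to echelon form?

Row reduce to echelon form.
R3 ← R3 − (3/2)·R1: [0, -9/2, 9/2, 9/2]
R3 ← R3 + (3/2)·R2: [0, 0, 0, 0]
Echelon form has 2 nonzero rows, so rank(P) = 2.
Each nonzero row contributes one pivot column: 2 pivot columns.

2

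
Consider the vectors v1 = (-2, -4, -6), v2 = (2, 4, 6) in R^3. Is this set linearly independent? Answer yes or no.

Form the matrix with these vectors as rows and row reduce.
R2 ← R2 + R1: [0, 0, 0]
1 nonzero row, so the 2 vectors span a space of dimension 1.
Since 1 < 2, the vectors are linearly dependent.

no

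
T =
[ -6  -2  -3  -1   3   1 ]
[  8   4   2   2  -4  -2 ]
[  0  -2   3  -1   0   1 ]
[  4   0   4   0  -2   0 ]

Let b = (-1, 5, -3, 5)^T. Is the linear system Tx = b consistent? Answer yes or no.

Row reduce the augmented matrix [T | b].
R2 ← R2 + (4/3)·R1: [0, 4/3, -2, 2/3, 0, -2/3, 11/3]
R4 ← R4 + (2/3)·R1: [0, -4/3, 2, -2/3, 0, 2/3, 13/3]
R3 ← R3 + (3/2)·R2: [0, 0, 0, 0, 0, 0, 5/2]
R4 ← R4 + R2: [0, 0, 0, 0, 0, 0, 8]
R4 ← R4 − (16/5)·R3: [0, 0, 0, 0, 0, 0, 0]
The echelon form has 3 nonzero rows; the last pivot sits in the augmented column, so rank(T) = 2 but rank([T|b]) = 3.
Since the ranks differ, the system is inconsistent.

no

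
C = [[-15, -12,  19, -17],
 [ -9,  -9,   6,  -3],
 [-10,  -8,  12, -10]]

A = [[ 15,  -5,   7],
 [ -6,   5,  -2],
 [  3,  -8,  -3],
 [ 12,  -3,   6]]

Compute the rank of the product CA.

First compute CA:
[[-300, -86, -240],
 [-99, -39, -81],
 [-186, -56, -150]]
Now row reduce the product.
R2 ← R2 − (33/100)·R1: [0, -531/50, -9/5]
R3 ← R3 − (31/50)·R1: [0, -67/25, -6/5]
R3 ← R3 − (134/531)·R2: [0, 0, -44/59]
3 nonzero rows, so rank(CA) = 3.

3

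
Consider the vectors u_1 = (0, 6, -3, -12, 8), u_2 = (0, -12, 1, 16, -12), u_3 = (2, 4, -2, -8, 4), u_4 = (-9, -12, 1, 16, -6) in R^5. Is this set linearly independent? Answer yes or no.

Form the matrix with these vectors as rows and row reduce.
Swap R1 ↔ R3
R4 ← R4 + (9/2)·R1: [0, 6, -8, -20, 12]
R3 ← R3 + (1/2)·R2: [0, 0, -5/2, -4, 2]
R4 ← R4 + (1/2)·R2: [0, 0, -15/2, -12, 6]
R4 ← R4 − (3)·R3: [0, 0, 0, 0, 0]
3 nonzero rows, so the 4 vectors span a space of dimension 3.
Since 3 < 4, the vectors are linearly dependent.

no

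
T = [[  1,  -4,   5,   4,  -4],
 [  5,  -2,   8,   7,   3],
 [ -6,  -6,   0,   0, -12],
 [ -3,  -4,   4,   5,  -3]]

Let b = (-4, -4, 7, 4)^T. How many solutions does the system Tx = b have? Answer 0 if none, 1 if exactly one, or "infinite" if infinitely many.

Row reduce the augmented matrix [T | b].
R2 ← R2 − (5)·R1: [0, 18, -17, -13, 23, 16]
R3 ← R3 + (6)·R1: [0, -30, 30, 24, -36, -17]
R4 ← R4 + (3)·R1: [0, -16, 19, 17, -15, -8]
R3 ← R3 + (5/3)·R2: [0, 0, 5/3, 7/3, 7/3, 29/3]
R4 ← R4 + (8/9)·R2: [0, 0, 35/9, 49/9, 49/9, 56/9]
R4 ← R4 − (7/3)·R3: [0, 0, 0, 0, 0, -49/3]
The echelon form has 4 nonzero rows; the last pivot sits in the augmented column, so rank(T) = 3 but rank([T|b]) = 4.
Since the ranks differ, the system is inconsistent.
It has no solutions.

0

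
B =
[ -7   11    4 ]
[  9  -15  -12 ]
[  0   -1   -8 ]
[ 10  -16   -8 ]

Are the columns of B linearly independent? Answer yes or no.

no

Row reduce B to echelon form.
R2 ← R2 + (9/7)·R1: [0, -6/7, -48/7]
R4 ← R4 + (10/7)·R1: [0, -2/7, -16/7]
R3 ← R3 − (7/6)·R2: [0, 0, 0]
R4 ← R4 − (1/3)·R2: [0, 0, 0]
2 pivots among 3 columns.
Only 2 < 3 pivot columns, so the columns are linearly dependent.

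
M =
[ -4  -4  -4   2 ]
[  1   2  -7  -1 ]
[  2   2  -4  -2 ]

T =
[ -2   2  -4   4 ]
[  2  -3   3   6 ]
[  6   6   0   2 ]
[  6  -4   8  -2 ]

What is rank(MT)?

First compute MT:
[[-12, -28,  20, -52],
 [-46, -42,  -6,   4],
 [-36, -18, -18,  16]]
Now row reduce the product.
R2 ← R2 − (23/6)·R1: [0, 196/3, -248/3, 610/3]
R3 ← R3 − (3)·R1: [0, 66, -78, 172]
R3 ← R3 − (99/98)·R2: [0, 0, 270/49, -1637/49]
3 nonzero rows, so rank(MT) = 3.

3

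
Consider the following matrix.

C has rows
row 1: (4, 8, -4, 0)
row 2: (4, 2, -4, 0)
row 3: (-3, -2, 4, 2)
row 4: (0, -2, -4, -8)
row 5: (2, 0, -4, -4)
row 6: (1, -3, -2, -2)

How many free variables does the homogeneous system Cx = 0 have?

1

Row reduce to echelon form.
R2 ← R2 − R1: [0, -6, 0, 0]
R3 ← R3 + (3/4)·R1: [0, 4, 1, 2]
R5 ← R5 − (1/2)·R1: [0, -4, -2, -4]
R6 ← R6 − (1/4)·R1: [0, -5, -1, -2]
R3 ← R3 + (2/3)·R2: [0, 0, 1, 2]
R4 ← R4 − (1/3)·R2: [0, 0, -4, -8]
R5 ← R5 − (2/3)·R2: [0, 0, -2, -4]
R6 ← R6 − (5/6)·R2: [0, 0, -1, -2]
R4 ← R4 + (4)·R3: [0, 0, 0, 0]
R5 ← R5 + (2)·R3: [0, 0, 0, 0]
R6 ← R6 + R3: [0, 0, 0, 0]
3 nonzero rows, so rank(C) = 3.
C has 4 columns; by rank–nullity, nullity = 4 − 3 = 1.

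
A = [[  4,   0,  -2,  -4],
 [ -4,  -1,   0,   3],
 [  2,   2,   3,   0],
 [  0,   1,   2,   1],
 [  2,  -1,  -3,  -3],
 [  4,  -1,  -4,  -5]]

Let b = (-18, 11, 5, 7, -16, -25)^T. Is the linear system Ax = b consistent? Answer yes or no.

Row reduce the augmented matrix [A | b].
R2 ← R2 + R1: [0, -1, -2, -1, -7]
R3 ← R3 − (1/2)·R1: [0, 2, 4, 2, 14]
R5 ← R5 − (1/2)·R1: [0, -1, -2, -1, -7]
R6 ← R6 − R1: [0, -1, -2, -1, -7]
R3 ← R3 + (2)·R2: [0, 0, 0, 0, 0]
R4 ← R4 + R2: [0, 0, 0, 0, 0]
R5 ← R5 − R2: [0, 0, 0, 0, 0]
R6 ← R6 − R2: [0, 0, 0, 0, 0]
The echelon form has 2 nonzero rows, and every pivot lies in the first 4 columns, so rank(A) = rank([A|b]) = 2.
The system is consistent.

yes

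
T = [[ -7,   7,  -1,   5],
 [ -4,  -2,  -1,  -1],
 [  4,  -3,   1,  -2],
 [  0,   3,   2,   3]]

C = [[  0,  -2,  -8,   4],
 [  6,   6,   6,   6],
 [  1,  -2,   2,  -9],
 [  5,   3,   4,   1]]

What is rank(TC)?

First compute TC:
[[ 66,  73, 116,  28],
 [-18,  -5,  14, -20],
 [-27, -34, -56, -13],
 [ 35,  23,  34,   3]]
Now row reduce the product.
R2 ← R2 + (3/11)·R1: [0, 164/11, 502/11, -136/11]
R3 ← R3 + (9/22)·R1: [0, -91/22, -94/11, -17/11]
R4 ← R4 − (35/66)·R1: [0, -1037/66, -908/33, -391/33]
R3 ← R3 + (91/328)·R2: [0, 0, 675/164, -204/41]
R4 ← R4 + (1037/984)·R2: [0, 0, 3375/164, -1020/41]
R4 ← R4 − (5)·R3: [0, 0, 0, 0]
3 nonzero rows, so rank(TC) = 3.

3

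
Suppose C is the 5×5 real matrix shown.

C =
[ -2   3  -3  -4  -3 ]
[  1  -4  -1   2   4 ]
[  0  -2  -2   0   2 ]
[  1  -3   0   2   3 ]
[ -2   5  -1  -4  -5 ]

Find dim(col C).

2

Row reduce to echelon form.
R2 ← R2 + (1/2)·R1: [0, -5/2, -5/2, 0, 5/2]
R4 ← R4 + (1/2)·R1: [0, -3/2, -3/2, 0, 3/2]
R5 ← R5 − R1: [0, 2, 2, 0, -2]
R3 ← R3 − (4/5)·R2: [0, 0, 0, 0, 0]
R4 ← R4 − (3/5)·R2: [0, 0, 0, 0, 0]
R5 ← R5 + (4/5)·R2: [0, 0, 0, 0, 0]
Echelon form has 2 nonzero rows, so rank(C) = 2.
The column space has dimension equal to the rank: 2.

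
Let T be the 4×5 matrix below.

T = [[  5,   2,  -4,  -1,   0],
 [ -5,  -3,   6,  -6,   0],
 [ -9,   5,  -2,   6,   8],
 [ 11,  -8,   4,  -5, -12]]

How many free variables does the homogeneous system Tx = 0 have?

Row reduce to echelon form.
R2 ← R2 + R1: [0, -1, 2, -7, 0]
R3 ← R3 + (9/5)·R1: [0, 43/5, -46/5, 21/5, 8]
R4 ← R4 − (11/5)·R1: [0, -62/5, 64/5, -14/5, -12]
R3 ← R3 + (43/5)·R2: [0, 0, 8, -56, 8]
R4 ← R4 − (62/5)·R2: [0, 0, -12, 84, -12]
R4 ← R4 + (3/2)·R3: [0, 0, 0, 0, 0]
3 nonzero rows, so rank(T) = 3.
T has 5 columns; by rank–nullity, nullity = 5 − 3 = 2.

2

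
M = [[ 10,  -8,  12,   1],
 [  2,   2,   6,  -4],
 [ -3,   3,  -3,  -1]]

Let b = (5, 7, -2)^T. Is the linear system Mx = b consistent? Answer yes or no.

no

Row reduce the augmented matrix [M | b].
R2 ← R2 − (1/5)·R1: [0, 18/5, 18/5, -21/5, 6]
R3 ← R3 + (3/10)·R1: [0, 3/5, 3/5, -7/10, -1/2]
R3 ← R3 − (1/6)·R2: [0, 0, 0, 0, -3/2]
The echelon form has 3 nonzero rows; the last pivot sits in the augmented column, so rank(M) = 2 but rank([M|b]) = 3.
Since the ranks differ, the system is inconsistent.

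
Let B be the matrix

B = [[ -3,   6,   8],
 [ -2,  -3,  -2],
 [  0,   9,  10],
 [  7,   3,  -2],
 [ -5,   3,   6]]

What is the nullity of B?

Row reduce to echelon form.
R2 ← R2 − (2/3)·R1: [0, -7, -22/3]
R4 ← R4 + (7/3)·R1: [0, 17, 50/3]
R5 ← R5 − (5/3)·R1: [0, -7, -22/3]
R3 ← R3 + (9/7)·R2: [0, 0, 4/7]
R4 ← R4 + (17/7)·R2: [0, 0, -8/7]
R5 ← R5 − R2: [0, 0, 0]
R4 ← R4 + (2)·R3: [0, 0, 0]
3 nonzero rows, so rank(B) = 3.
B has 3 columns; by rank–nullity, nullity = 3 − 3 = 0.

0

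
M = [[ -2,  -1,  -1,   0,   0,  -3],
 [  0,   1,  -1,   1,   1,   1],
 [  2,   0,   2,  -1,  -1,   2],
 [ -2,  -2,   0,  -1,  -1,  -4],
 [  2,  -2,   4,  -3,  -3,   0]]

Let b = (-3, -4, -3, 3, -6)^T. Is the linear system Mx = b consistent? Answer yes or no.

Row reduce the augmented matrix [M | b].
R3 ← R3 + R1: [0, -1, 1, -1, -1, -1, -6]
R4 ← R4 − R1: [0, -1, 1, -1, -1, -1, 6]
R5 ← R5 + R1: [0, -3, 3, -3, -3, -3, -9]
R3 ← R3 + R2: [0, 0, 0, 0, 0, 0, -10]
R4 ← R4 + R2: [0, 0, 0, 0, 0, 0, 2]
R5 ← R5 + (3)·R2: [0, 0, 0, 0, 0, 0, -21]
R4 ← R4 + (1/5)·R3: [0, 0, 0, 0, 0, 0, 0]
R5 ← R5 − (21/10)·R3: [0, 0, 0, 0, 0, 0, 0]
The echelon form has 3 nonzero rows; the last pivot sits in the augmented column, so rank(M) = 2 but rank([M|b]) = 3.
Since the ranks differ, the system is inconsistent.

no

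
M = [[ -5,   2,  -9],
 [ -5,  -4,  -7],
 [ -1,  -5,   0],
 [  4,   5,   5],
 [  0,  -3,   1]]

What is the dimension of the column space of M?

Row reduce to echelon form.
R2 ← R2 − R1: [0, -6, 2]
R3 ← R3 − (1/5)·R1: [0, -27/5, 9/5]
R4 ← R4 + (4/5)·R1: [0, 33/5, -11/5]
R3 ← R3 − (9/10)·R2: [0, 0, 0]
R4 ← R4 + (11/10)·R2: [0, 0, 0]
R5 ← R5 − (1/2)·R2: [0, 0, 0]
Echelon form has 2 nonzero rows, so rank(M) = 2.
The column space has dimension equal to the rank: 2.

2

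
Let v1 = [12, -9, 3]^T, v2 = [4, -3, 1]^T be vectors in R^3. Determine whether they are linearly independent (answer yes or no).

no

Form the matrix with these vectors as rows and row reduce.
R2 ← R2 − (1/3)·R1: [0, 0, 0]
1 nonzero row, so the 2 vectors span a space of dimension 1.
Since 1 < 2, the vectors are linearly dependent.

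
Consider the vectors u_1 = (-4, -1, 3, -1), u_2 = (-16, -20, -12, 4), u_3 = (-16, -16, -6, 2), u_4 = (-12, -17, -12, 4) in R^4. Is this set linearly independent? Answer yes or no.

no

Form the matrix with these vectors as rows and row reduce.
R2 ← R2 − (4)·R1: [0, -16, -24, 8]
R3 ← R3 − (4)·R1: [0, -12, -18, 6]
R4 ← R4 − (3)·R1: [0, -14, -21, 7]
R3 ← R3 − (3/4)·R2: [0, 0, 0, 0]
R4 ← R4 − (7/8)·R2: [0, 0, 0, 0]
2 nonzero rows, so the 4 vectors span a space of dimension 2.
Since 2 < 4, the vectors are linearly dependent.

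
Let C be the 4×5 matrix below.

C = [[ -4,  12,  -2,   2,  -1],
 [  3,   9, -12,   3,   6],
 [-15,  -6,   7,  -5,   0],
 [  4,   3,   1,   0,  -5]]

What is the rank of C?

4

Row reduce to echelon form.
R2 ← R2 + (3/4)·R1: [0, 18, -27/2, 9/2, 21/4]
R3 ← R3 − (15/4)·R1: [0, -51, 29/2, -25/2, 15/4]
R4 ← R4 + R1: [0, 15, -1, 2, -6]
R3 ← R3 + (17/6)·R2: [0, 0, -95/4, 1/4, 149/8]
R4 ← R4 − (5/6)·R2: [0, 0, 41/4, -7/4, -83/8]
R4 ← R4 + (41/95)·R3: [0, 0, 0, -156/95, -222/95]
Echelon form has 4 nonzero rows, so rank(C) = 4.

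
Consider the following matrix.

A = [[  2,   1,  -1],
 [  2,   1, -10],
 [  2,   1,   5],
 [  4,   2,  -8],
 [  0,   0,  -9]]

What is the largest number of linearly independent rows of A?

2

Row reduce to echelon form.
R2 ← R2 − R1: [0, 0, -9]
R3 ← R3 − R1: [0, 0, 6]
R4 ← R4 − (2)·R1: [0, 0, -6]
R3 ← R3 + (2/3)·R2: [0, 0, 0]
R4 ← R4 − (2/3)·R2: [0, 0, 0]
R5 ← R5 − R2: [0, 0, 0]
Echelon form has 2 nonzero rows, so rank(A) = 2.
The rank gives the maximum number of linearly independent rows: 2.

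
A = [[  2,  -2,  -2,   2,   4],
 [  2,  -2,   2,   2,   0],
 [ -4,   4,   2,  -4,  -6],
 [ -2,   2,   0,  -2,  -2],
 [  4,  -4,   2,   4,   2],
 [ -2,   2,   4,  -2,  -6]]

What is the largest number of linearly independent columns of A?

2

Row reduce to echelon form.
R2 ← R2 − R1: [0, 0, 4, 0, -4]
R3 ← R3 + (2)·R1: [0, 0, -2, 0, 2]
R4 ← R4 + R1: [0, 0, -2, 0, 2]
R5 ← R5 − (2)·R1: [0, 0, 6, 0, -6]
R6 ← R6 + R1: [0, 0, 2, 0, -2]
R3 ← R3 + (1/2)·R2: [0, 0, 0, 0, 0]
R4 ← R4 + (1/2)·R2: [0, 0, 0, 0, 0]
R5 ← R5 − (3/2)·R2: [0, 0, 0, 0, 0]
R6 ← R6 − (1/2)·R2: [0, 0, 0, 0, 0]
Echelon form has 2 nonzero rows, so rank(A) = 2.
The rank gives the maximum number of linearly independent columns: 2.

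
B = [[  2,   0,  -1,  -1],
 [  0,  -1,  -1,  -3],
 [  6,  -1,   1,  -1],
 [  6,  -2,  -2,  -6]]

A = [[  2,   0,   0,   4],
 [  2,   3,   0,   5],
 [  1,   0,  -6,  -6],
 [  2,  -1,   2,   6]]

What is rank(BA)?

First compute BA:
[[  1,   1,   4,   8],
 [ -9,   0,   0, -17],
 [  9,  -2,  -8,   7],
 [ -6,   0,   0, -10]]
Now row reduce the product.
R2 ← R2 + (9)·R1: [0, 9, 36, 55]
R3 ← R3 − (9)·R1: [0, -11, -44, -65]
R4 ← R4 + (6)·R1: [0, 6, 24, 38]
R3 ← R3 + (11/9)·R2: [0, 0, 0, 20/9]
R4 ← R4 − (2/3)·R2: [0, 0, 0, 4/3]
R4 ← R4 − (3/5)·R3: [0, 0, 0, 0]
3 nonzero rows, so rank(BA) = 3.

3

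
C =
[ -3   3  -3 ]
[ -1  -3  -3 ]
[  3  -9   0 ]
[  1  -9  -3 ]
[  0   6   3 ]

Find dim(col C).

2

Row reduce to echelon form.
R2 ← R2 − (1/3)·R1: [0, -4, -2]
R3 ← R3 + R1: [0, -6, -3]
R4 ← R4 + (1/3)·R1: [0, -8, -4]
R3 ← R3 − (3/2)·R2: [0, 0, 0]
R4 ← R4 − (2)·R2: [0, 0, 0]
R5 ← R5 + (3/2)·R2: [0, 0, 0]
Echelon form has 2 nonzero rows, so rank(C) = 2.
The column space has dimension equal to the rank: 2.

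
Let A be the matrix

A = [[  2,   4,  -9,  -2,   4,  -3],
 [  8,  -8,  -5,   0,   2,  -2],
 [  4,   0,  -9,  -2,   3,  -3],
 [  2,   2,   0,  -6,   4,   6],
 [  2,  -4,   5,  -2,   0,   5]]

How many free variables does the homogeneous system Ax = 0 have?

2

Row reduce to echelon form.
R2 ← R2 − (4)·R1: [0, -24, 31, 8, -14, 10]
R3 ← R3 − (2)·R1: [0, -8, 9, 2, -5, 3]
R4 ← R4 − R1: [0, -2, 9, -4, 0, 9]
R5 ← R5 − R1: [0, -8, 14, 0, -4, 8]
R3 ← R3 − (1/3)·R2: [0, 0, -4/3, -2/3, -1/3, -1/3]
R4 ← R4 − (1/12)·R2: [0, 0, 77/12, -14/3, 7/6, 49/6]
R5 ← R5 − (1/3)·R2: [0, 0, 11/3, -8/3, 2/3, 14/3]
R4 ← R4 + (77/16)·R3: [0, 0, 0, -63/8, -7/16, 105/16]
R5 ← R5 + (11/4)·R3: [0, 0, 0, -9/2, -1/4, 15/4]
R5 ← R5 − (4/7)·R4: [0, 0, 0, 0, 0, 0]
4 nonzero rows, so rank(A) = 4.
A has 6 columns; by rank–nullity, nullity = 6 − 4 = 2.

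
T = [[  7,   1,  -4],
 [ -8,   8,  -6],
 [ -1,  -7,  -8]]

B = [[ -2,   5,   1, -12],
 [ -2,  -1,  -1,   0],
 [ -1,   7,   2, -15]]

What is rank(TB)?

2

First compute TB:
[[-12,   6,  -2, -24],
 [  6, -90, -28, 186],
 [ 24, -54, -10, 132]]
Now row reduce the product.
R2 ← R2 + (1/2)·R1: [0, -87, -29, 174]
R3 ← R3 + (2)·R1: [0, -42, -14, 84]
R3 ← R3 − (14/29)·R2: [0, 0, 0, 0]
2 nonzero rows, so rank(TB) = 2.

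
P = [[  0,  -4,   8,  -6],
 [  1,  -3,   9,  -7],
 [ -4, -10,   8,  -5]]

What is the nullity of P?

Row reduce to echelon form.
Swap R1 ↔ R2
R3 ← R3 + (4)·R1: [0, -22, 44, -33]
R3 ← R3 − (11/2)·R2: [0, 0, 0, 0]
2 nonzero rows, so rank(P) = 2.
P has 4 columns; by rank–nullity, nullity = 4 − 2 = 2.

2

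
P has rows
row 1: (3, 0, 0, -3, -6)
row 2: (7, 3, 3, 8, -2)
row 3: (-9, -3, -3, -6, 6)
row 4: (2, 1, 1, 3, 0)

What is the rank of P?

Row reduce to echelon form.
R2 ← R2 − (7/3)·R1: [0, 3, 3, 15, 12]
R3 ← R3 + (3)·R1: [0, -3, -3, -15, -12]
R4 ← R4 − (2/3)·R1: [0, 1, 1, 5, 4]
R3 ← R3 + R2: [0, 0, 0, 0, 0]
R4 ← R4 − (1/3)·R2: [0, 0, 0, 0, 0]
Echelon form has 2 nonzero rows, so rank(P) = 2.

2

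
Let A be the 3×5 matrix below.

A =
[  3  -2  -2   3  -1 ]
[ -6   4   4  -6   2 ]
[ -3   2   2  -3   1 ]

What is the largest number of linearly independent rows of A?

1

Row reduce to echelon form.
R2 ← R2 + (2)·R1: [0, 0, 0, 0, 0]
R3 ← R3 + R1: [0, 0, 0, 0, 0]
Echelon form has 1 nonzero row, so rank(A) = 1.
The rank gives the maximum number of linearly independent rows: 1.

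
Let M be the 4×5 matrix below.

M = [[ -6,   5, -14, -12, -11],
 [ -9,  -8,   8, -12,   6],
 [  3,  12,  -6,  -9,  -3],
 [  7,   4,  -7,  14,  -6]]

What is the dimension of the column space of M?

Row reduce to echelon form.
R2 ← R2 − (3/2)·R1: [0, -31/2, 29, 6, 45/2]
R3 ← R3 + (1/2)·R1: [0, 29/2, -13, -15, -17/2]
R4 ← R4 + (7/6)·R1: [0, 59/6, -70/3, 0, -113/6]
R3 ← R3 + (29/31)·R2: [0, 0, 438/31, -291/31, 389/31]
R4 ← R4 + (59/93)·R2: [0, 0, -153/31, 118/31, -424/93]
R4 ← R4 + (51/146)·R3: [0, 0, 0, 77/146, -77/438]
Echelon form has 4 nonzero rows, so rank(M) = 4.
The column space has dimension equal to the rank: 4.

4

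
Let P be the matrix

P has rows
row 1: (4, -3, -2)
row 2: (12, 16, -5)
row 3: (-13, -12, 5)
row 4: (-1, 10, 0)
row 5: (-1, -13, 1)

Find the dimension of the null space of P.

0

Row reduce to echelon form.
R2 ← R2 − (3)·R1: [0, 25, 1]
R3 ← R3 + (13/4)·R1: [0, -87/4, -3/2]
R4 ← R4 + (1/4)·R1: [0, 37/4, -1/2]
R5 ← R5 + (1/4)·R1: [0, -55/4, 1/2]
R3 ← R3 + (87/100)·R2: [0, 0, -63/100]
R4 ← R4 − (37/100)·R2: [0, 0, -87/100]
R5 ← R5 + (11/20)·R2: [0, 0, 21/20]
R4 ← R4 − (29/21)·R3: [0, 0, 0]
R5 ← R5 + (5/3)·R3: [0, 0, 0]
3 nonzero rows, so rank(P) = 3.
P has 3 columns; by rank–nullity, nullity = 3 − 3 = 0.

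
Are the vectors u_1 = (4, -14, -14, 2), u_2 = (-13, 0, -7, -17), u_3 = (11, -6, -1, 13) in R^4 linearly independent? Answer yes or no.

Form the matrix with these vectors as rows and row reduce.
R2 ← R2 + (13/4)·R1: [0, -91/2, -105/2, -21/2]
R3 ← R3 − (11/4)·R1: [0, 65/2, 75/2, 15/2]
R3 ← R3 + (5/7)·R2: [0, 0, 0, 0]
2 nonzero rows, so the 3 vectors span a space of dimension 2.
Since 2 < 3, the vectors are linearly dependent.

no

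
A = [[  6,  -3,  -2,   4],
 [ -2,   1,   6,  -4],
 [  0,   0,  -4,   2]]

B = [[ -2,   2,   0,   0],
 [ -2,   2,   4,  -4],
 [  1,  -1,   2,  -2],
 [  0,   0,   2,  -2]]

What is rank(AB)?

1

First compute AB:
[[ -8,   8,  -8,   8],
 [  8,  -8,   8,  -8],
 [ -4,   4,  -4,   4]]
Now row reduce the product.
R2 ← R2 + R1: [0, 0, 0, 0]
R3 ← R3 − (1/2)·R1: [0, 0, 0, 0]
1 nonzero row, so rank(AB) = 1.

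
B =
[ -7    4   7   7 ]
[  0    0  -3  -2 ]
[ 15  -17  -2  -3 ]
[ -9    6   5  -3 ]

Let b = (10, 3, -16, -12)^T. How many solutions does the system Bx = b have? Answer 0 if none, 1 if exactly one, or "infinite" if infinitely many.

Row reduce the augmented matrix [B | b].
R3 ← R3 + (15/7)·R1: [0, -59/7, 13, 12, 38/7]
R4 ← R4 − (9/7)·R1: [0, 6/7, -4, -12, -174/7]
Swap R2 ↔ R3
R4 ← R4 + (6/59)·R2: [0, 0, -158/59, -636/59, -1434/59]
R4 ← R4 − (158/177)·R3: [0, 0, 0, -1592/177, -1592/59]
The echelon form has 4 nonzero rows, and every pivot lies in the first 4 columns, so rank(B) = rank([B|b]) = 4.
The system is consistent.
rank = 4 = number of unknowns, so the solution is unique.

1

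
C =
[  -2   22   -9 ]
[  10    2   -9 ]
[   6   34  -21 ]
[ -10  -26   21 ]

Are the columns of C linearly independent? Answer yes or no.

Row reduce C to echelon form.
R2 ← R2 + (5)·R1: [0, 112, -54]
R3 ← R3 + (3)·R1: [0, 100, -48]
R4 ← R4 − (5)·R1: [0, -136, 66]
R3 ← R3 − (25/28)·R2: [0, 0, 3/14]
R4 ← R4 + (17/14)·R2: [0, 0, 3/7]
R4 ← R4 − (2)·R3: [0, 0, 0]
3 pivots among 3 columns.
Every column is a pivot column, so the columns are linearly independent.

yes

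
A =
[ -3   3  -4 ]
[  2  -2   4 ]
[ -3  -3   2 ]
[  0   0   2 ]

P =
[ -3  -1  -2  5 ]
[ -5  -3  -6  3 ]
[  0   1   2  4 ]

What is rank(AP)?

2

First compute AP:
[[ -6, -10, -20, -22],
 [  4,   8,  16,  20],
 [ 24,  14,  28, -16],
 [  0,   2,   4,   8]]
Now row reduce the product.
R2 ← R2 + (2/3)·R1: [0, 4/3, 8/3, 16/3]
R3 ← R3 + (4)·R1: [0, -26, -52, -104]
R3 ← R3 + (39/2)·R2: [0, 0, 0, 0]
R4 ← R4 − (3/2)·R2: [0, 0, 0, 0]
2 nonzero rows, so rank(AP) = 2.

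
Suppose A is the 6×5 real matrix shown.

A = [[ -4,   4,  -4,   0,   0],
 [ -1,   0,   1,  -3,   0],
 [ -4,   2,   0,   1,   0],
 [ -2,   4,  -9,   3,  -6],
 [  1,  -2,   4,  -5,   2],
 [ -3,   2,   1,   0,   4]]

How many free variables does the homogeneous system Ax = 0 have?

Row reduce to echelon form.
R2 ← R2 − (1/4)·R1: [0, -1, 2, -3, 0]
R3 ← R3 − R1: [0, -2, 4, 1, 0]
R4 ← R4 − (1/2)·R1: [0, 2, -7, 3, -6]
R5 ← R5 + (1/4)·R1: [0, -1, 3, -5, 2]
R6 ← R6 − (3/4)·R1: [0, -1, 4, 0, 4]
R3 ← R3 − (2)·R2: [0, 0, 0, 7, 0]
R4 ← R4 + (2)·R2: [0, 0, -3, -3, -6]
R5 ← R5 − R2: [0, 0, 1, -2, 2]
R6 ← R6 − R2: [0, 0, 2, 3, 4]
Swap R3 ↔ R4
R5 ← R5 + (1/3)·R3: [0, 0, 0, -3, 0]
R6 ← R6 + (2/3)·R3: [0, 0, 0, 1, 0]
R5 ← R5 + (3/7)·R4: [0, 0, 0, 0, 0]
R6 ← R6 − (1/7)·R4: [0, 0, 0, 0, 0]
4 nonzero rows, so rank(A) = 4.
A has 5 columns; by rank–nullity, nullity = 5 − 4 = 1.

1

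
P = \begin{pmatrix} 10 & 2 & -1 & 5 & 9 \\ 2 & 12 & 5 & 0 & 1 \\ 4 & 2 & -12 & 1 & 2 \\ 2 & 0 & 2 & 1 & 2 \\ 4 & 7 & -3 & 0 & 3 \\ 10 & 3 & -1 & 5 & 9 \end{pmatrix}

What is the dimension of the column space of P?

5

Row reduce to echelon form.
R2 ← R2 − (1/5)·R1: [0, 58/5, 26/5, -1, -4/5]
R3 ← R3 − (2/5)·R1: [0, 6/5, -58/5, -1, -8/5]
R4 ← R4 − (1/5)·R1: [0, -2/5, 11/5, 0, 1/5]
R5 ← R5 − (2/5)·R1: [0, 31/5, -13/5, -2, -3/5]
R6 ← R6 − R1: [0, 1, 0, 0, 0]
R3 ← R3 − (3/29)·R2: [0, 0, -352/29, -26/29, -44/29]
R4 ← R4 + (1/29)·R2: [0, 0, 69/29, -1/29, 5/29]
R5 ← R5 − (31/58)·R2: [0, 0, -156/29, -85/58, -5/29]
R6 ← R6 − (5/58)·R2: [0, 0, -13/29, 5/58, 2/29]
R4 ← R4 + (69/352)·R3: [0, 0, 0, -37/176, -1/8]
R5 ← R5 − (39/88)·R3: [0, 0, 0, -47/44, 1/2]
R6 ← R6 − (13/352)·R3: [0, 0, 0, 21/176, 1/8]
R5 ← R5 − (188/37)·R4: [0, 0, 0, 0, 42/37]
R6 ← R6 + (21/37)·R4: [0, 0, 0, 0, 2/37]
R6 ← R6 − (1/21)·R5: [0, 0, 0, 0, 0]
Echelon form has 5 nonzero rows, so rank(P) = 5.
The column space has dimension equal to the rank: 5.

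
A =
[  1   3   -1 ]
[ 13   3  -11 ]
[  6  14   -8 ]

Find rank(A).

3

Row reduce to echelon form.
R2 ← R2 − (13)·R1: [0, -36, 2]
R3 ← R3 − (6)·R1: [0, -4, -2]
R3 ← R3 − (1/9)·R2: [0, 0, -20/9]
Echelon form has 3 nonzero rows, so rank(A) = 3.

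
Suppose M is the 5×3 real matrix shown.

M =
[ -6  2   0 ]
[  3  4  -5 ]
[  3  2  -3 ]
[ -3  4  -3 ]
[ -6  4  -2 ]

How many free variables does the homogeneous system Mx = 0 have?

Row reduce to echelon form.
R2 ← R2 + (1/2)·R1: [0, 5, -5]
R3 ← R3 + (1/2)·R1: [0, 3, -3]
R4 ← R4 − (1/2)·R1: [0, 3, -3]
R5 ← R5 − R1: [0, 2, -2]
R3 ← R3 − (3/5)·R2: [0, 0, 0]
R4 ← R4 − (3/5)·R2: [0, 0, 0]
R5 ← R5 − (2/5)·R2: [0, 0, 0]
2 nonzero rows, so rank(M) = 2.
M has 3 columns; by rank–nullity, nullity = 3 − 2 = 1.

1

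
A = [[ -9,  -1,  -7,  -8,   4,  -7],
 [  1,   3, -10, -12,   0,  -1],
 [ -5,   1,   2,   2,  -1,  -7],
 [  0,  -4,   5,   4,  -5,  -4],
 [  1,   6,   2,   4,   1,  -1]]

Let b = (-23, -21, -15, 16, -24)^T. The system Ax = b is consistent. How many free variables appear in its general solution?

1

Row reduce the augmented matrix [A | b].
R2 ← R2 + (1/9)·R1: [0, 26/9, -97/9, -116/9, 4/9, -16/9, -212/9]
R3 ← R3 − (5/9)·R1: [0, 14/9, 53/9, 58/9, -29/9, -28/9, -20/9]
R5 ← R5 + (1/9)·R1: [0, 53/9, 11/9, 28/9, 13/9, -16/9, -239/9]
R3 ← R3 − (7/13)·R2: [0, 0, 152/13, 174/13, -45/13, -28/13, 136/13]
R4 ← R4 + (18/13)·R2: [0, 0, -129/13, -180/13, -57/13, -84/13, -216/13]
R5 ← R5 − (53/26)·R2: [0, 0, 603/26, 382/13, 7/13, 24/13, 279/13]
R4 ← R4 + (129/152)·R3: [0, 0, 0, -189/76, -1113/152, -315/38, -147/19]
R5 ← R5 − (603/304)·R3: [0, 0, 0, 431/152, 2251/304, 465/76, 27/38]
R5 ← R5 + (431/378)·R4: [0, 0, 0, 0, -17/18, -10/3, -73/9]
The echelon form has 5 nonzero rows, and every pivot lies in the first 6 columns, so rank(A) = rank([A|b]) = 5.
The system is consistent.
Free variables = (unknowns) − (rank) = 6 − 5 = 1.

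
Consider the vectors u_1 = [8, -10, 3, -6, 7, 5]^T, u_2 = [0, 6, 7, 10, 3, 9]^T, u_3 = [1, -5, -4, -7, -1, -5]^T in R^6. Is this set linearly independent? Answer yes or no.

Form the matrix with these vectors as rows and row reduce.
R3 ← R3 − (1/8)·R1: [0, -15/4, -35/8, -25/4, -15/8, -45/8]
R3 ← R3 + (5/8)·R2: [0, 0, 0, 0, 0, 0]
2 nonzero rows, so the 3 vectors span a space of dimension 2.
Since 2 < 3, the vectors are linearly dependent.

no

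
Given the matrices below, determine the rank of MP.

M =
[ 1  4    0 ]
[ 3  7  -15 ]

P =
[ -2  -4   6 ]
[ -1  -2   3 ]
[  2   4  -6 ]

First compute MP:
[[ -6, -12,  18],
 [-43, -86, 129]]
Now row reduce the product.
R2 ← R2 − (43/6)·R1: [0, 0, 0]
1 nonzero row, so rank(MP) = 1.

1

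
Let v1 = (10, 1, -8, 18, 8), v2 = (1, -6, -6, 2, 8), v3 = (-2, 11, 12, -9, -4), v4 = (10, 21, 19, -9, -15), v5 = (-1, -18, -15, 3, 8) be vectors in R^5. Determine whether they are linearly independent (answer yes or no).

yes

Form the matrix with these vectors as rows and row reduce.
R2 ← R2 − (1/10)·R1: [0, -61/10, -26/5, 1/5, 36/5]
R3 ← R3 + (1/5)·R1: [0, 56/5, 52/5, -27/5, -12/5]
R4 ← R4 − R1: [0, 20, 27, -27, -23]
R5 ← R5 + (1/10)·R1: [0, -179/10, -79/5, 24/5, 44/5]
R3 ← R3 + (112/61)·R2: [0, 0, 52/61, -307/61, 660/61]
R4 ← R4 + (200/61)·R2: [0, 0, 607/61, -1607/61, 37/61]
R5 ← R5 − (179/61)·R2: [0, 0, -33/61, 257/61, -752/61]
R4 ← R4 − (607/52)·R3: [0, 0, 0, 1685/52, -1634/13]
R5 ← R5 + (33/52)·R3: [0, 0, 0, 53/52, -71/13]
R5 ← R5 − (53/1685)·R4: [0, 0, 0, 0, -2541/1685]
5 nonzero rows, so the 5 vectors span a space of dimension 5.
Since 5 = 5, the vectors are linearly independent.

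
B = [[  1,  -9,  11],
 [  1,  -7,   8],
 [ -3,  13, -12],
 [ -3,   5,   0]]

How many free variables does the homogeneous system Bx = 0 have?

Row reduce to echelon form.
R2 ← R2 − R1: [0, 2, -3]
R3 ← R3 + (3)·R1: [0, -14, 21]
R4 ← R4 + (3)·R1: [0, -22, 33]
R3 ← R3 + (7)·R2: [0, 0, 0]
R4 ← R4 + (11)·R2: [0, 0, 0]
2 nonzero rows, so rank(B) = 2.
B has 3 columns; by rank–nullity, nullity = 3 − 2 = 1.

1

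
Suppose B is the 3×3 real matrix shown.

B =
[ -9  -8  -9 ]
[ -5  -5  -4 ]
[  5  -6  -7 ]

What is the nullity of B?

Row reduce to echelon form.
R2 ← R2 − (5/9)·R1: [0, -5/9, 1]
R3 ← R3 + (5/9)·R1: [0, -94/9, -12]
R3 ← R3 − (94/5)·R2: [0, 0, -154/5]
3 nonzero rows, so rank(B) = 3.
B has 3 columns; by rank–nullity, nullity = 3 − 3 = 0.

0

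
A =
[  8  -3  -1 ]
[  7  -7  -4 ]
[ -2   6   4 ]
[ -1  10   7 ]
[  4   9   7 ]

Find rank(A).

2

Row reduce to echelon form.
R2 ← R2 − (7/8)·R1: [0, -35/8, -25/8]
R3 ← R3 + (1/4)·R1: [0, 21/4, 15/4]
R4 ← R4 + (1/8)·R1: [0, 77/8, 55/8]
R5 ← R5 − (1/2)·R1: [0, 21/2, 15/2]
R3 ← R3 + (6/5)·R2: [0, 0, 0]
R4 ← R4 + (11/5)·R2: [0, 0, 0]
R5 ← R5 + (12/5)·R2: [0, 0, 0]
Echelon form has 2 nonzero rows, so rank(A) = 2.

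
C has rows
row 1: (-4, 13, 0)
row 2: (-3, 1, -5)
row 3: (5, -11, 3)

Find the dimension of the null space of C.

1

Row reduce to echelon form.
R2 ← R2 − (3/4)·R1: [0, -35/4, -5]
R3 ← R3 + (5/4)·R1: [0, 21/4, 3]
R3 ← R3 + (3/5)·R2: [0, 0, 0]
2 nonzero rows, so rank(C) = 2.
C has 3 columns; by rank–nullity, nullity = 3 − 2 = 1.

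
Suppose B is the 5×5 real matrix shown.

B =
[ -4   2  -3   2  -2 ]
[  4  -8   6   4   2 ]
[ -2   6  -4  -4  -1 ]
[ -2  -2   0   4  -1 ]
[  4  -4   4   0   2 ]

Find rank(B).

Row reduce to echelon form.
R2 ← R2 + R1: [0, -6, 3, 6, 0]
R3 ← R3 − (1/2)·R1: [0, 5, -5/2, -5, 0]
R4 ← R4 − (1/2)·R1: [0, -3, 3/2, 3, 0]
R5 ← R5 + R1: [0, -2, 1, 2, 0]
R3 ← R3 + (5/6)·R2: [0, 0, 0, 0, 0]
R4 ← R4 − (1/2)·R2: [0, 0, 0, 0, 0]
R5 ← R5 − (1/3)·R2: [0, 0, 0, 0, 0]
Echelon form has 2 nonzero rows, so rank(B) = 2.

2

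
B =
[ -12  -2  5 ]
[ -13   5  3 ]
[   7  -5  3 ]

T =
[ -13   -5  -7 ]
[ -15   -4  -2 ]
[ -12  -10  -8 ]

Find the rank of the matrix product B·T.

First compute BT:
[[126,  18,  48],
 [ 58,  15,  57],
 [-52, -45, -63]]
Now row reduce the product.
R2 ← R2 − (29/63)·R1: [0, 47/7, 733/21]
R3 ← R3 + (26/63)·R1: [0, -263/7, -907/21]
R3 ← R3 + (263/47)·R2: [0, 0, 7150/47]
3 nonzero rows, so rank(BT) = 3.

3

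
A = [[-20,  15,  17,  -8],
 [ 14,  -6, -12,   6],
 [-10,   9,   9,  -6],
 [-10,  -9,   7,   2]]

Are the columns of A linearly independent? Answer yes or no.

Row reduce A to echelon form.
R2 ← R2 + (7/10)·R1: [0, 9/2, -1/10, 2/5]
R3 ← R3 − (1/2)·R1: [0, 3/2, 1/2, -2]
R4 ← R4 − (1/2)·R1: [0, -33/2, -3/2, 6]
R3 ← R3 − (1/3)·R2: [0, 0, 8/15, -32/15]
R4 ← R4 + (11/3)·R2: [0, 0, -28/15, 112/15]
R4 ← R4 + (7/2)·R3: [0, 0, 0, 0]
3 pivots among 4 columns.
Only 3 < 4 pivot columns, so the columns are linearly dependent.

no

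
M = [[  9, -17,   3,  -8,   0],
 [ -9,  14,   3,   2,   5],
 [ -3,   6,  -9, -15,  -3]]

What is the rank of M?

Row reduce to echelon form.
R2 ← R2 + R1: [0, -3, 6, -6, 5]
R3 ← R3 + (1/3)·R1: [0, 1/3, -8, -53/3, -3]
R3 ← R3 + (1/9)·R2: [0, 0, -22/3, -55/3, -22/9]
Echelon form has 3 nonzero rows, so rank(M) = 3.

3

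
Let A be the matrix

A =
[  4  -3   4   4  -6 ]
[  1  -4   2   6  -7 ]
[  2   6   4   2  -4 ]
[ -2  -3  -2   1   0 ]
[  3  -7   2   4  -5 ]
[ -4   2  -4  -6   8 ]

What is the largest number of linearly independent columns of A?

4

Row reduce to echelon form.
R2 ← R2 − (1/4)·R1: [0, -13/4, 1, 5, -11/2]
R3 ← R3 − (1/2)·R1: [0, 15/2, 2, 0, -1]
R4 ← R4 + (1/2)·R1: [0, -9/2, 0, 3, -3]
R5 ← R5 − (3/4)·R1: [0, -19/4, -1, 1, -1/2]
R6 ← R6 + R1: [0, -1, 0, -2, 2]
R3 ← R3 + (30/13)·R2: [0, 0, 56/13, 150/13, -178/13]
R4 ← R4 − (18/13)·R2: [0, 0, -18/13, -51/13, 60/13]
R5 ← R5 − (19/13)·R2: [0, 0, -32/13, -82/13, 98/13]
R6 ← R6 − (4/13)·R2: [0, 0, -4/13, -46/13, 48/13]
R4 ← R4 + (9/28)·R3: [0, 0, 0, -3/14, 3/14]
R5 ← R5 + (4/7)·R3: [0, 0, 0, 2/7, -2/7]
R6 ← R6 + (1/14)·R3: [0, 0, 0, -19/7, 19/7]
R5 ← R5 + (4/3)·R4: [0, 0, 0, 0, 0]
R6 ← R6 − (38/3)·R4: [0, 0, 0, 0, 0]
Echelon form has 4 nonzero rows, so rank(A) = 4.
The rank gives the maximum number of linearly independent columns: 4.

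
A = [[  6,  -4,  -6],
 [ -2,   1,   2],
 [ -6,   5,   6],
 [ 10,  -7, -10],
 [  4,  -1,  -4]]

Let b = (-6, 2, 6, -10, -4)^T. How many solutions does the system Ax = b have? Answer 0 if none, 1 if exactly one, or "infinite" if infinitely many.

infinite

Row reduce the augmented matrix [A | b].
R2 ← R2 + (1/3)·R1: [0, -1/3, 0, 0]
R3 ← R3 + R1: [0, 1, 0, 0]
R4 ← R4 − (5/3)·R1: [0, -1/3, 0, 0]
R5 ← R5 − (2/3)·R1: [0, 5/3, 0, 0]
R3 ← R3 + (3)·R2: [0, 0, 0, 0]
R4 ← R4 − R2: [0, 0, 0, 0]
R5 ← R5 + (5)·R2: [0, 0, 0, 0]
The echelon form has 2 nonzero rows, and every pivot lies in the first 3 columns, so rank(A) = rank([A|b]) = 2.
The system is consistent.
rank = 2 < 3 unknowns, so there are infinitely many solutions.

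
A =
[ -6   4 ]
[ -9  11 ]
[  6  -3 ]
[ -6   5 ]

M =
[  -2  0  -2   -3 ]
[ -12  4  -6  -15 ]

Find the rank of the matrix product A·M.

First compute AM:
[[-36,  16, -12, -42],
 [-114,  44, -48, -138],
 [ 24, -12,   6,  27],
 [-48,  20, -18, -57]]
Now row reduce the product.
R2 ← R2 − (19/6)·R1: [0, -20/3, -10, -5]
R3 ← R3 + (2/3)·R1: [0, -4/3, -2, -1]
R4 ← R4 − (4/3)·R1: [0, -4/3, -2, -1]
R3 ← R3 − (1/5)·R2: [0, 0, 0, 0]
R4 ← R4 − (1/5)·R2: [0, 0, 0, 0]
2 nonzero rows, so rank(AM) = 2.

2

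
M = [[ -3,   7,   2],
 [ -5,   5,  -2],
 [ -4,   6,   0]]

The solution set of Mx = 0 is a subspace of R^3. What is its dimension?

Row reduce to echelon form.
R2 ← R2 − (5/3)·R1: [0, -20/3, -16/3]
R3 ← R3 − (4/3)·R1: [0, -10/3, -8/3]
R3 ← R3 − (1/2)·R2: [0, 0, 0]
2 nonzero rows, so rank(M) = 2.
M has 3 columns; by rank–nullity, nullity = 3 − 2 = 1.

1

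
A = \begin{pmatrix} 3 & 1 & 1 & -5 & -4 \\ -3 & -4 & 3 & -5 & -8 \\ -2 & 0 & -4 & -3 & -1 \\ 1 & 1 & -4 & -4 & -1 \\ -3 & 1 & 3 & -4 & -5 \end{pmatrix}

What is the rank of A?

4

Row reduce to echelon form.
R2 ← R2 + R1: [0, -3, 4, -10, -12]
R3 ← R3 + (2/3)·R1: [0, 2/3, -10/3, -19/3, -11/3]
R4 ← R4 − (1/3)·R1: [0, 2/3, -13/3, -7/3, 1/3]
R5 ← R5 + R1: [0, 2, 4, -9, -9]
R3 ← R3 + (2/9)·R2: [0, 0, -22/9, -77/9, -19/3]
R4 ← R4 + (2/9)·R2: [0, 0, -31/9, -41/9, -7/3]
R5 ← R5 + (2/3)·R2: [0, 0, 20/3, -47/3, -17]
R4 ← R4 − (31/22)·R3: [0, 0, 0, 15/2, 145/22]
R5 ← R5 + (30/11)·R3: [0, 0, 0, -39, -377/11]
R5 ← R5 + (26/5)·R4: [0, 0, 0, 0, 0]
Echelon form has 4 nonzero rows, so rank(A) = 4.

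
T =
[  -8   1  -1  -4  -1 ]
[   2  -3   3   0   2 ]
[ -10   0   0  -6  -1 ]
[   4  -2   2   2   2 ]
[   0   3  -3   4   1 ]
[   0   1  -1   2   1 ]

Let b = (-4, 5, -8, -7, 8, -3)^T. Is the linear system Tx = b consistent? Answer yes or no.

no

Row reduce the augmented matrix [T | b].
R2 ← R2 + (1/4)·R1: [0, -11/4, 11/4, -1, 7/4, 4]
R3 ← R3 − (5/4)·R1: [0, -5/4, 5/4, -1, 1/4, -3]
R4 ← R4 + (1/2)·R1: [0, -3/2, 3/2, 0, 3/2, -9]
R3 ← R3 − (5/11)·R2: [0, 0, 0, -6/11, -6/11, -53/11]
R4 ← R4 − (6/11)·R2: [0, 0, 0, 6/11, 6/11, -123/11]
R5 ← R5 + (12/11)·R2: [0, 0, 0, 32/11, 32/11, 136/11]
R6 ← R6 + (4/11)·R2: [0, 0, 0, 18/11, 18/11, -17/11]
R4 ← R4 + R3: [0, 0, 0, 0, 0, -16]
R5 ← R5 + (16/3)·R3: [0, 0, 0, 0, 0, -40/3]
R6 ← R6 + (3)·R3: [0, 0, 0, 0, 0, -16]
R5 ← R5 − (5/6)·R4: [0, 0, 0, 0, 0, 0]
R6 ← R6 − R4: [0, 0, 0, 0, 0, 0]
The echelon form has 4 nonzero rows; the last pivot sits in the augmented column, so rank(T) = 3 but rank([T|b]) = 4.
Since the ranks differ, the system is inconsistent.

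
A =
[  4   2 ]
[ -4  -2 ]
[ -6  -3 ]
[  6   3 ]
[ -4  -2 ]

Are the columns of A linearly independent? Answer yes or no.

Row reduce A to echelon form.
R2 ← R2 + R1: [0, 0]
R3 ← R3 + (3/2)·R1: [0, 0]
R4 ← R4 − (3/2)·R1: [0, 0]
R5 ← R5 + R1: [0, 0]
1 pivot among 2 columns.
Only 1 < 2 pivot columns, so the columns are linearly dependent.

no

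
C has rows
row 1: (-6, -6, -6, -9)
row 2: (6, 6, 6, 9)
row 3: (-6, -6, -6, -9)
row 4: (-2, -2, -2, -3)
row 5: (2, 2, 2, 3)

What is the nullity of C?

Row reduce to echelon form.
R2 ← R2 + R1: [0, 0, 0, 0]
R3 ← R3 − R1: [0, 0, 0, 0]
R4 ← R4 − (1/3)·R1: [0, 0, 0, 0]
R5 ← R5 + (1/3)·R1: [0, 0, 0, 0]
1 nonzero row, so rank(C) = 1.
C has 4 columns; by rank–nullity, nullity = 4 − 1 = 3.

3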